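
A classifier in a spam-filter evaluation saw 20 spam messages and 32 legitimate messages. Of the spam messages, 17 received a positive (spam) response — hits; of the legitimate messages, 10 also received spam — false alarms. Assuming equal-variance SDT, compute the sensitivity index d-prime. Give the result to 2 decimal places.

H = 17/20 = 0.8500
FA = 10/32 = 0.3125
Φ⁻¹(0.8500) = 1.036, Φ⁻¹(0.3125) = -0.489
d' = z(H) − z(FA) = 1.036 − (-0.489) = 1.525

d-prime = 1.53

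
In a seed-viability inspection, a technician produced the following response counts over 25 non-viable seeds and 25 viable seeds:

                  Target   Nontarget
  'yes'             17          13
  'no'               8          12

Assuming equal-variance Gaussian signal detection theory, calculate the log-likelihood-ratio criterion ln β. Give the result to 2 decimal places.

ln β = -0.11

H = 17/25 = 0.6800
FA = 13/25 = 0.5200
Φ⁻¹(H) = 0.468
Φ⁻¹(FA) = 0.050
ln β = −½·[z(H)² − z(FA)²] = −0.5 × (0.219 − 0.003) = -0.108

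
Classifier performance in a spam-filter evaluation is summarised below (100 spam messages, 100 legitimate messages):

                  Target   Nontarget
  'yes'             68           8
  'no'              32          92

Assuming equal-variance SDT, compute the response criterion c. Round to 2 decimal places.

c = 0.47

H = 68/100 = 0.6800
FA = 8/100 = 0.0800
Φ⁻¹(0.6800) = 0.468, Φ⁻¹(0.0800) = -1.405
c = −½·[z(H) + z(FA)] = −0.5 × (0.468 + (-1.405)) = 0.4685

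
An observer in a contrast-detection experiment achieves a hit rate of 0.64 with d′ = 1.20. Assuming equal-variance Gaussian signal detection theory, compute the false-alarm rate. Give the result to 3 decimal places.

z(hit rate) = z(0.64) = 0.3585
z(FA) = z(H) − d' = 0.3585 − 1.20 = -0.8415
false-alarm rate = Φ(-0.8415) = 0.2000

false-alarm rate = 0.200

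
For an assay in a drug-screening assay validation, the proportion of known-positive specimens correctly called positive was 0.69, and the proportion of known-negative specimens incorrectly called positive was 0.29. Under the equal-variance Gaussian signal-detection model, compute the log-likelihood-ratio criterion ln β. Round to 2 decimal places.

ln β = 0.03

Φ⁻¹(0.69) = 0.496, Φ⁻¹(0.29) = -0.553
ln β = −½·[z(H)² − z(FA)²] = −0.5 × (0.246 − 0.306) = 0.030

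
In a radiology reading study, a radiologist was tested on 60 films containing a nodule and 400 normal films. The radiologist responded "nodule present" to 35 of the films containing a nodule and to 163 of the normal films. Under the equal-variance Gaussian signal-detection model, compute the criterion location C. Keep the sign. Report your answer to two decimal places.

H = 35/60 = 0.5833
FA = 163/400 = 0.4075
z(H) = z(0.5833) = 0.210
z(FA) = z(0.4075) = -0.234
c = −½·[z(H) + z(FA)] = −0.5 × (0.210 + (-0.234)) = 0.012

C = 0.01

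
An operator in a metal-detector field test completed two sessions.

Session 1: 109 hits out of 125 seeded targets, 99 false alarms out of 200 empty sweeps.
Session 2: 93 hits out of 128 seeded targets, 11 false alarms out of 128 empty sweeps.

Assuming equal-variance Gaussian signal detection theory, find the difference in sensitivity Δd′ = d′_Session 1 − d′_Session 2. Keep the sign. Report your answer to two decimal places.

Session 1: z(0.8720) = 1.136, z(0.4950) = -0.013, d' = 1.149
Session 2: z(0.7266) = 0.603, z(0.0859) = -1.366, d' = 1.969
Δd' = d'_Session 1 − d'_Session 2 = 1.149 − 1.969 = -0.820
Session 2 has the higher sensitivity.

Δd′ = -0.82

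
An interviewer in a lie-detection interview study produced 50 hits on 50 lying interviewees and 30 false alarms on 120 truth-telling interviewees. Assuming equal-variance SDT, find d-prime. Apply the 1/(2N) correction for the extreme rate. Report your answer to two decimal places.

The hit rate is 50/50 = 1, so apply the 1/(2N) correction: H → 1 − 1/(2·50) = 0.99000.
z(H) = z(0.99000) = 2.326
z(FA) = z(0.25000) = -0.674
d' = 2.326 − (-0.674) = 3.000

d-prime = 3.00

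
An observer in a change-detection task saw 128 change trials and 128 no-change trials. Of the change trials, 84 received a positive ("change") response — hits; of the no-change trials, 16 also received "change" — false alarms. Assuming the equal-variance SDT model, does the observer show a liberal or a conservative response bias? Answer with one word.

conservative

z(H) = 0.402, z(FA) = -1.150
c = −½·(z(H) + z(FA)) = 0.374
c > 0 → conservative criterion (biased toward responding “no”).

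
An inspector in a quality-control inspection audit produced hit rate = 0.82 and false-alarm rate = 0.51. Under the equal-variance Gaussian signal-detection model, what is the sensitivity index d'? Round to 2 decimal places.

d' = 0.89

z(0.82) = 0.915, z(0.51) = 0.025
d' = z(H) − z(FA) = 0.915 − 0.025 = 0.890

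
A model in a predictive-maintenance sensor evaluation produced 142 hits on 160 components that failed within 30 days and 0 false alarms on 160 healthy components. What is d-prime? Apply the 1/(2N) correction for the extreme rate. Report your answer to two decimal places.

d-prime = 3.95

The false-alarm rate is 0/160 = 0, so apply the 1/(2N) correction: FA → 1/(2·160) = 0.00313.
z(H) = z(0.88750) = 1.213
z(FA) = z(0.00313) = -2.734
d' = 1.213 − (-2.734) = 3.947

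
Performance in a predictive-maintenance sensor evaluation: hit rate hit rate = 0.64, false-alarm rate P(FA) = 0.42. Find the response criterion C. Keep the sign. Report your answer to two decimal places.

z(H) = z(0.64) = 0.358
z(FA) = z(0.42) = -0.202
c = −½·[z(H) + z(FA)] = −0.5 × (0.358 + (-0.202)) = -0.078

C = -0.08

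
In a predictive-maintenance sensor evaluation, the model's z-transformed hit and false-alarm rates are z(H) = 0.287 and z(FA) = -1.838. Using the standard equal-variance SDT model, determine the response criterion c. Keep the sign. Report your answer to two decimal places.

c = −½·[z(H) + z(FA)] = −½·(0.287 + (-1.838)) = 0.7755
c > 0: the model has a conservative response bias.

c = 0.78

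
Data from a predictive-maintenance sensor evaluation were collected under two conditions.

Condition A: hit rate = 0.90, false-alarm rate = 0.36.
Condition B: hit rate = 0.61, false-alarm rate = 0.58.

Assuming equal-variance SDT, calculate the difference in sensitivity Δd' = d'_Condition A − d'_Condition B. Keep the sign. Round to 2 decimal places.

Condition A: z(0.90) = 1.282, z(0.36) = -0.358, d' = 1.640
Condition B: z(0.61) = 0.279, z(0.58) = 0.202, d' = 0.077
Δd' = d'_Condition A − d'_Condition B = 1.640 − 0.077 = 1.563
Condition A has the higher sensitivity.

Δd' = 1.56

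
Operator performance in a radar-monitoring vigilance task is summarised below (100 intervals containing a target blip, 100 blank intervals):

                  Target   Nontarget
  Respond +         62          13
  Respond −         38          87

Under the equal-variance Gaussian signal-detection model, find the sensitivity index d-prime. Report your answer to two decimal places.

d-prime = 1.43

H = 62/100 = 0.6200
FA = 13/100 = 0.1300
z(0.6200) = 0.3055, z(0.1300) = -1.1264
d' = z(H) − z(FA) = 0.3055 − (-1.1264) = 1.4319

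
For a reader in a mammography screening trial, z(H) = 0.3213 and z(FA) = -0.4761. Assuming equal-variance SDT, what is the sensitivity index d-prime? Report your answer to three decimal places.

d' = z(H) − z(FA) = 0.3213 − (-0.4761) = 0.7974

d-prime = 0.797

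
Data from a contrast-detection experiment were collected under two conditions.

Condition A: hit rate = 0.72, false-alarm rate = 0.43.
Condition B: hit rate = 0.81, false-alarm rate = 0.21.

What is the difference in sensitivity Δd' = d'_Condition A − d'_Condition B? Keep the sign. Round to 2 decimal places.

Δd' = -0.93

Condition A: z(0.72) = 0.583, z(0.43) = -0.176, d' = 0.759
Condition B: z(0.81) = 0.878, z(0.21) = -0.806, d' = 1.684
Δd' = d'_Condition A − d'_Condition B = 0.759 − 1.684 = -0.925
Condition B has the higher sensitivity.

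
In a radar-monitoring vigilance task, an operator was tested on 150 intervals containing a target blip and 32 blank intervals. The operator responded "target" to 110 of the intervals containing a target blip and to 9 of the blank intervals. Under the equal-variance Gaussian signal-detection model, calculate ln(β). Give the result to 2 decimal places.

H = 110/150 = 0.7333
FA = 9/32 = 0.2812
Φ⁻¹(H) = Φ⁻¹(0.7333) = 0.623
Φ⁻¹(FA) = Φ⁻¹(0.2812) = -0.579
ln β = −½·[z(H)² − z(FA)²] = −0.5 × (0.388 − 0.335) = -0.0265

ln β = -0.03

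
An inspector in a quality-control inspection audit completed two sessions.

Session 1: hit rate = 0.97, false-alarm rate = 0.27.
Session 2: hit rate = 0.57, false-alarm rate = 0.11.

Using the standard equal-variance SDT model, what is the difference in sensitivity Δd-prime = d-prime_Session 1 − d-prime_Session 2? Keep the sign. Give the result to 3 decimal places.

Δd-prime = 1.091

Session 1: z(0.97) = 1.8808, z(0.27) = -0.6128, d' = 2.4936
Session 2: z(0.57) = 0.1764, z(0.11) = -1.2265, d' = 1.4029
Δd' = d'_Session 1 − d'_Session 2 = 2.4936 − 1.4029 = 1.0907
Session 1 has the higher sensitivity.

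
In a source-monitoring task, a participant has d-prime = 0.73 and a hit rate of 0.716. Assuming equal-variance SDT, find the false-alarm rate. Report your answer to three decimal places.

z(hit rate) = z(0.716) = 0.5710
z(FA) = z(H) − d' = 0.5710 − 0.73 = -0.1590
false-alarm rate = Φ(-0.1590) = 0.4368

false-alarm rate = 0.437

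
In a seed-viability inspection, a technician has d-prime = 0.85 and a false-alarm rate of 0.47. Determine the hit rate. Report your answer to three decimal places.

hit rate = 0.781

z(false-alarm rate) = z(0.47) = -0.0753
z(H) = z(FA) + d' = -0.0753 + 0.85 = 0.7747
hit rate = Φ(0.7747) = 0.7807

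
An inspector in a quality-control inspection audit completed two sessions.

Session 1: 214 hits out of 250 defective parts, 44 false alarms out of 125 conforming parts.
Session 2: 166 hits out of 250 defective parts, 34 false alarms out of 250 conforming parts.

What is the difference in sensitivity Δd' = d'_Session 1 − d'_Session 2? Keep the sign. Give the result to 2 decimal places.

Δd' = -0.08

Session 1: z(0.8560) = 1.063, z(0.3520) = -0.380, d' = 1.443
Session 2: z(0.6640) = 0.423, z(0.1360) = -1.098, d' = 1.521
Δd' = d'_Session 1 − d'_Session 2 = 1.443 − 1.521 = -0.078
Session 2 has the higher sensitivity.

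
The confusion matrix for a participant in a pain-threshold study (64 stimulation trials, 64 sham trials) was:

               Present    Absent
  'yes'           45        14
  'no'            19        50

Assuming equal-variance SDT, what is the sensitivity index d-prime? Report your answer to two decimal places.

H = 45/64 = 0.7031
FA = 14/64 = 0.2188
z(0.7031) = 0.533, z(0.2188) = -0.776
d' = z(H) − z(FA) = 0.533 − (-0.776) = 1.309

d-prime = 1.31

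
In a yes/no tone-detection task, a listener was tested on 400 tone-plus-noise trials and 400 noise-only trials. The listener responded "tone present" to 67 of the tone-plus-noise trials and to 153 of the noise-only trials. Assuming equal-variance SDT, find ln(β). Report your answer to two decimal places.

ln β = -0.42

H = 67/400 = 0.1675
FA = 153/400 = 0.3825
z(H) = z(0.1675) = -0.964
z(FA) = z(0.3825) = -0.299
ln β = −½·[z(H)² − z(FA)²] = −0.5 × (0.929 − 0.089) = -0.420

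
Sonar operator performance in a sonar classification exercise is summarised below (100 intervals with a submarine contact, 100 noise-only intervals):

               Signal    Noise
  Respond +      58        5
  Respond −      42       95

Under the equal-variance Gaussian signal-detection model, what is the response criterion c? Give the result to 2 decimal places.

H = 58/100 = 0.5800
FA = 5/100 = 0.0500
z(H) = 0.2019
z(FA) = -1.6449
c = −½·[z(H) + z(FA)] = −0.5 × (0.2019 + (-1.6449)) = 0.7215

c = 0.72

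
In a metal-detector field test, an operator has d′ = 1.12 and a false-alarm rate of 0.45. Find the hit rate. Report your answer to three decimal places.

hit rate = 0.840

z(false-alarm rate) = z(0.45) = -0.1257
z(H) = z(FA) + d' = -0.1257 + 1.12 = 0.9943
hit rate = Φ(0.9943) = 0.8400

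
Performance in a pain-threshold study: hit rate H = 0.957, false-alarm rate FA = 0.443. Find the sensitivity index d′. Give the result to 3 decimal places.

d′ = 1.860

z(0.957) = 1.7169, z(0.443) = -0.1434
d' = z(H) − z(FA) = 1.7169 − (-0.1434) = 1.8603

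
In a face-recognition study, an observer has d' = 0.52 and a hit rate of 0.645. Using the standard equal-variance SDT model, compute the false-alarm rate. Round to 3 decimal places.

z(hit rate) = z(0.645) = 0.3719
z(FA) = z(H) − d' = 0.3719 − 0.52 = -0.1481
false-alarm rate = Φ(-0.1481) = 0.4411

false-alarm rate = 0.441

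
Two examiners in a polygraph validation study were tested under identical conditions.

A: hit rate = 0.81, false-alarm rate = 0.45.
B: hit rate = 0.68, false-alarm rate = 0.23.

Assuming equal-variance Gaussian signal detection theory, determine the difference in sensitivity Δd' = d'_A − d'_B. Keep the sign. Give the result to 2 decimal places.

Δd' = -0.20

A: z(0.81) = 0.878, z(0.45) = -0.126, d' = 1.004
B: z(0.68) = 0.468, z(0.23) = -0.739, d' = 1.207
Δd' = d'_A − d'_B = 1.004 − 1.207 = -0.203
B has the higher sensitivity.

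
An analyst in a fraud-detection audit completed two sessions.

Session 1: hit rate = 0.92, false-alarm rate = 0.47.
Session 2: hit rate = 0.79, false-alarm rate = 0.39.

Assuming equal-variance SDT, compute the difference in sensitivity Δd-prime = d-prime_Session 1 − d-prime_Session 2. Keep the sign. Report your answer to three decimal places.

Session 1: z(0.92) = 1.4051, z(0.47) = -0.0753, d' = 1.4804
Session 2: z(0.79) = 0.8064, z(0.39) = -0.2793, d' = 1.0857
Δd' = d'_Session 1 − d'_Session 2 = 1.4804 − 1.0857 = 0.3947
Session 1 has the higher sensitivity.

Δd-prime = 0.395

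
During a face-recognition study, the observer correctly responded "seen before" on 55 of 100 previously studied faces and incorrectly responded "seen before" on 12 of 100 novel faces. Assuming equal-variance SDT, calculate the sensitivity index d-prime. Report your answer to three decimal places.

d-prime = 1.301

H = 55/100 = 0.5500
FA = 12/100 = 0.1200
z(H) = 0.1257
z(FA) = -1.1750
d' = z(H) − z(FA) = 0.1257 − (-1.1750) = 1.3007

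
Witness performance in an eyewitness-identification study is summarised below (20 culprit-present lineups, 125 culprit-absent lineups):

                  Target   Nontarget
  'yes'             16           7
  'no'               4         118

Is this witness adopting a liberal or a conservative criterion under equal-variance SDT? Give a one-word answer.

z(H) = 0.842, z(FA) = -1.589
c = −½·(z(H) + z(FA)) = 0.3735
c > 0 → conservative criterion (biased toward responding “no”).

conservative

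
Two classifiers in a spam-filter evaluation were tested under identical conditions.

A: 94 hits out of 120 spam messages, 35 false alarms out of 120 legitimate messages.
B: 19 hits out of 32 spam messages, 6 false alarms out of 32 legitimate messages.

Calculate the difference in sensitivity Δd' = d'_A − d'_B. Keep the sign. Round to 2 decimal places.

A: z(0.7833) = 0.783, z(0.2917) = -0.548, d' = 1.331
B: z(0.5938) = 0.237, z(0.1875) = -0.887, d' = 1.124
Δd' = d'_A − d'_B = 1.331 − 1.124 = 0.207
A has the higher sensitivity.

Δd' = 0.21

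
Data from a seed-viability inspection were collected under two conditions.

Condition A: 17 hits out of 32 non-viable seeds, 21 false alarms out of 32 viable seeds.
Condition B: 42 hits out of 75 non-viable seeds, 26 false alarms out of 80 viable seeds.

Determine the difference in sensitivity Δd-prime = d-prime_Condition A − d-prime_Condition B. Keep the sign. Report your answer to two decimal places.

Δd-prime = -0.93

Condition A: z(0.5312) = 0.078, z(0.6562) = 0.402, d' = -0.324
Condition B: z(0.5600) = 0.151, z(0.3250) = -0.454, d' = 0.605
Δd' = d'_Condition A − d'_Condition B = -0.324 − 0.605 = -0.929
Condition B has the higher sensitivity.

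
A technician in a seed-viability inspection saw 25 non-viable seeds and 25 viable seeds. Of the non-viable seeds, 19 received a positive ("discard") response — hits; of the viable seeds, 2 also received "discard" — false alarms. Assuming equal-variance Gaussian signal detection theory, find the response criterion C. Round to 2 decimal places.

C = 0.35

H = 19/25 = 0.7600
FA = 2/25 = 0.0800
Φ⁻¹(H) = Φ⁻¹(0.7600) = 0.7063
Φ⁻¹(FA) = Φ⁻¹(0.0800) = -1.4051
c = −½·[z(H) + z(FA)] = −0.5 × (0.7063 + (-1.4051)) = 0.3494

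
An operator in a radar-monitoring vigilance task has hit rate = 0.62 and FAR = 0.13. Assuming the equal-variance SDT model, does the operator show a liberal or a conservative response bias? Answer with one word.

z(H) = 0.305, z(FA) = -1.126
c = −½·(z(H) + z(FA)) = 0.4105
c > 0 → conservative criterion (biased toward responding “no”).

conservative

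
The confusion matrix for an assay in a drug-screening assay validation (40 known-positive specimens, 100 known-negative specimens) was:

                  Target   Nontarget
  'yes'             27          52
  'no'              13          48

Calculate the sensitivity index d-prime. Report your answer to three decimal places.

H = 27/40 = 0.6750
FA = 52/100 = 0.5200
z(H) = 0.4538
z(FA) = 0.0502
d' = z(H) − z(FA) = 0.4538 − 0.0502 = 0.4036

d-prime = 0.404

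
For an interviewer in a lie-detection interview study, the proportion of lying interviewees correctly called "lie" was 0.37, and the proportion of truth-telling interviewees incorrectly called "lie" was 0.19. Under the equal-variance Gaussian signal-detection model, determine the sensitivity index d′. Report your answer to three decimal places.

d′ = 0.546

z(0.37) = -0.3319, z(0.19) = -0.8779
d' = z(H) − z(FA) = -0.3319 − (-0.8779) = 0.5460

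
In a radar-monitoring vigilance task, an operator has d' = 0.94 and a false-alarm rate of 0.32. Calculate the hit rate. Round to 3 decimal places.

hit rate = 0.682

z(false-alarm rate) = z(0.32) = -0.4677
z(H) = z(FA) + d' = -0.4677 + 0.94 = 0.4723
hit rate = Φ(0.4723) = 0.6816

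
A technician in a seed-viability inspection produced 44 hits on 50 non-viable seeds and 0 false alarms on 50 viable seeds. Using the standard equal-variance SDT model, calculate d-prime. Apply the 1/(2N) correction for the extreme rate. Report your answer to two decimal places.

d-prime = 3.50

The false-alarm rate is 0/50 = 0, so apply the 1/(2N) correction: FA → 1/(2·50) = 0.01000.
z(H) = z(0.88000) = 1.175
z(FA) = z(0.01000) = -2.326
d' = 1.175 − (-2.326) = 3.501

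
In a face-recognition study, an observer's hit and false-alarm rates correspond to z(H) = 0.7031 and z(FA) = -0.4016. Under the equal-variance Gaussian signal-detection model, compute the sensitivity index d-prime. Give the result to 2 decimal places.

d-prime = 1.10

d' = z(H) − z(FA) = 0.7031 − (-0.4016) = 1.1047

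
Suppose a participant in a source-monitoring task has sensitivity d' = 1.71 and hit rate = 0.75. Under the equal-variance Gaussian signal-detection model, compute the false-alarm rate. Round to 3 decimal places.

z(hit rate) = z(0.75) = 0.6745
z(FA) = z(H) − d' = 0.6745 − 1.71 = -1.0355
false-alarm rate = Φ(-1.0355) = 0.1502

false-alarm rate = 0.150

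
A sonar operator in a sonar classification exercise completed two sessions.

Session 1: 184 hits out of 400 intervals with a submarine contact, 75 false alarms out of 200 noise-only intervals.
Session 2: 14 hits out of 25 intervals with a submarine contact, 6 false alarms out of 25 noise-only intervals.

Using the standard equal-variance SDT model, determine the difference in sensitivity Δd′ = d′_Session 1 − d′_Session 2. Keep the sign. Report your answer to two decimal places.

Δd′ = -0.64

Session 1: z(0.4600) = -0.100, z(0.3750) = -0.319, d' = 0.219
Session 2: z(0.5600) = 0.151, z(0.2400) = -0.706, d' = 0.857
Δd' = d'_Session 1 − d'_Session 2 = 0.219 − 0.857 = -0.638
Session 2 has the higher sensitivity.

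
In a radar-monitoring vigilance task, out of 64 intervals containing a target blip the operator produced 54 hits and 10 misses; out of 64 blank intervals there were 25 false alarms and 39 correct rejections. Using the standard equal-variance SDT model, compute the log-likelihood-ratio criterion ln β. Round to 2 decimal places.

H = 54/64 = 0.8438
FA = 25/64 = 0.3906
Φ⁻¹(H) = Φ⁻¹(0.8438) = 1.010
Φ⁻¹(FA) = Φ⁻¹(0.3906) = -0.278
ln β = −½·[z(H)² − z(FA)²] = −0.5 × (1.020 − 0.077) = -0.4715

ln β = -0.47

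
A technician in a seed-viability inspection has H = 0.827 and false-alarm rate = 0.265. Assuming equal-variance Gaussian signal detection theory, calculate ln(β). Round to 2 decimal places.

ln β = -0.25

Φ⁻¹(0.827) = 0.942, Φ⁻¹(0.265) = -0.628
ln β = −½·[z(H)² − z(FA)²] = −0.5 × (0.887 − 0.394) = -0.2465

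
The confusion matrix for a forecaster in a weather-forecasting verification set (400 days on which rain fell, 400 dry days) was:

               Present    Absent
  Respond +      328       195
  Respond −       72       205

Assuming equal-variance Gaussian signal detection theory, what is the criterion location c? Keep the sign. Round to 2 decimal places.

c = -0.44

H = 328/400 = 0.8200
FA = 195/400 = 0.4875
z(H) = z(0.8200) = 0.9154
z(FA) = z(0.4875) = -0.0313
c = −½·[z(H) + z(FA)] = −0.5 × (0.9154 + (-0.0313)) = -0.44205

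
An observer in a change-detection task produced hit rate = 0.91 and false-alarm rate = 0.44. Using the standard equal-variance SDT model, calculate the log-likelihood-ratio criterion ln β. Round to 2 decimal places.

z(H) = z(0.91) = 1.341
z(FA) = z(0.44) = -0.151
ln β = −½·[z(H)² − z(FA)²] = −0.5 × (1.798 − 0.023) = -0.8875

ln β = -0.89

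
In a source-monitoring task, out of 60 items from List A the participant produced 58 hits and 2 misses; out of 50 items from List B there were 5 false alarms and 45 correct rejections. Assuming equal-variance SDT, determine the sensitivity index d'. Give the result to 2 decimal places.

H = 58/60 = 0.9667
FA = 5/50 = 0.1000
z(0.9667) = 1.8344, z(0.1000) = -1.2816
d' = z(H) − z(FA) = 1.8344 − (-1.2816) = 3.1160

d' = 3.12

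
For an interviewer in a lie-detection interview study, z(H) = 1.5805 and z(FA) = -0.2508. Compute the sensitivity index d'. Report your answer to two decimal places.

d' = z(H) − z(FA) = 1.5805 − (-0.2508) = 1.8313

d' = 1.83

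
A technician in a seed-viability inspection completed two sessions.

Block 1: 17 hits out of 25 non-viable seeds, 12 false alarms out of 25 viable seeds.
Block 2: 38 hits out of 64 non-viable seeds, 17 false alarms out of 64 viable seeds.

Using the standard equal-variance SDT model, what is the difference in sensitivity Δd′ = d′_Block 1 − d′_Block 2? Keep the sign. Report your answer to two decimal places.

Block 1: z(0.6800) = 0.468, z(0.4800) = -0.050, d' = 0.518
Block 2: z(0.5938) = 0.237, z(0.2656) = -0.626, d' = 0.863
Δd' = d'_Block 1 − d'_Block 2 = 0.518 − 0.863 = -0.345
Block 2 has the higher sensitivity.

Δd′ = -0.35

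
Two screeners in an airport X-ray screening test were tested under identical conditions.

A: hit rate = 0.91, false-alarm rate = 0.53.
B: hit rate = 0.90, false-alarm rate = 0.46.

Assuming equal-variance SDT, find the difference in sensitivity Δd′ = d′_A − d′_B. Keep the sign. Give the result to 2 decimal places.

A: z(0.91) = 1.341, z(0.53) = 0.075, d' = 1.266
B: z(0.90) = 1.282, z(0.46) = -0.100, d' = 1.382
Δd' = d'_A − d'_B = 1.266 − 1.382 = -0.116
B has the higher sensitivity.

Δd′ = -0.12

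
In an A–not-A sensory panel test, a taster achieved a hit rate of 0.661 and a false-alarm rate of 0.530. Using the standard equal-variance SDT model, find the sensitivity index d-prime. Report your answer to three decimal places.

d-prime = 0.340

z(H) = z(0.661) = 0.4152
z(FA) = z(0.530) = 0.0753
d' = z(H) − z(FA) = 0.4152 − 0.0753 = 0.3399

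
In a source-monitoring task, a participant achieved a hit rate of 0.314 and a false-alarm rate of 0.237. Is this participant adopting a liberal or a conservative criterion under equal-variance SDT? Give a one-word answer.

conservative

z(H) = -0.485, z(FA) = -0.716
c = −½·(z(H) + z(FA)) = 0.6005
c > 0 → conservative criterion (biased toward responding “no”).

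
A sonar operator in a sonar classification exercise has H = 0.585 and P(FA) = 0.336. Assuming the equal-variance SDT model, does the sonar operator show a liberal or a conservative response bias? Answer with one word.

conservative

z(H) = 0.215, z(FA) = -0.423
c = −½·(z(H) + z(FA)) = 0.104
c > 0 → conservative criterion (biased toward responding “no”).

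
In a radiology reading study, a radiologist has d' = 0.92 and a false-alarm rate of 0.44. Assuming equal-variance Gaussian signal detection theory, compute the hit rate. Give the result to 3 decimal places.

hit rate = 0.779

z(false-alarm rate) = z(0.44) = -0.1510
z(H) = z(FA) + d' = -0.1510 + 0.92 = 0.7690
hit rate = Φ(0.7690) = 0.7791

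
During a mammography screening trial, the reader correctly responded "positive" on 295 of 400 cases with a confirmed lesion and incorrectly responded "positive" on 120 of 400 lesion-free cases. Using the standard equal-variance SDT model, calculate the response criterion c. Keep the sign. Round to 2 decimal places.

c = -0.06

H = 295/400 = 0.7375
FA = 120/400 = 0.3000
Φ⁻¹(0.7375) = 0.636, Φ⁻¹(0.3000) = -0.524
c = −½·[z(H) + z(FA)] = −0.5 × (0.636 + (-0.524)) = -0.056
c < 0: the reader has a liberal response bias.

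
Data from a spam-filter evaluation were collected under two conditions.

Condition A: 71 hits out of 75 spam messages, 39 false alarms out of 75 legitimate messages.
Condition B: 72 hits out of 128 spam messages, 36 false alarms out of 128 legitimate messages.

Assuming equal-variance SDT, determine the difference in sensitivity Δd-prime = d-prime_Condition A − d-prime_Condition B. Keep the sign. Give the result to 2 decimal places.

Condition A: z(0.9467) = 1.614, z(0.5200) = 0.050, d' = 1.564
Condition B: z(0.5625) = 0.157, z(0.2812) = -0.579, d' = 0.736
Δd' = d'_Condition A − d'_Condition B = 1.564 − 0.736 = 0.828
Condition A has the higher sensitivity.

Δd-prime = 0.83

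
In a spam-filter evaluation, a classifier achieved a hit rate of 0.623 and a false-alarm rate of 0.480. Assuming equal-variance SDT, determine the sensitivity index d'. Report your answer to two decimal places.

d' = 0.36

Φ⁻¹(H) = Φ⁻¹(0.623) = 0.3134
Φ⁻¹(FA) = Φ⁻¹(0.480) = -0.0502
d' = z(H) − z(FA) = 0.3134 − (-0.0502) = 0.3636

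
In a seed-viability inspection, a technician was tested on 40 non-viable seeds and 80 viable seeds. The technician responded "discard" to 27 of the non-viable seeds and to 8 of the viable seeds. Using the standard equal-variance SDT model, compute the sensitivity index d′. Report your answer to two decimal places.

H = 27/40 = 0.6750
FA = 8/80 = 0.1000
z(0.6750) = 0.454, z(0.1000) = -1.282
d' = z(H) − z(FA) = 0.454 − (-1.282) = 1.736

d′ = 1.74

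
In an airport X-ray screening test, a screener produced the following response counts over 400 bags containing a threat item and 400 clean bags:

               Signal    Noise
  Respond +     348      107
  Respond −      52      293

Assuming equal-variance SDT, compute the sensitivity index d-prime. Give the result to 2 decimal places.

H = 348/400 = 0.8700
FA = 107/400 = 0.2675
z(H) = z(0.8700) = 1.1264
z(FA) = z(0.2675) = -0.6204
d' = z(H) − z(FA) = 1.1264 − (-0.6204) = 1.7468

d-prime = 1.75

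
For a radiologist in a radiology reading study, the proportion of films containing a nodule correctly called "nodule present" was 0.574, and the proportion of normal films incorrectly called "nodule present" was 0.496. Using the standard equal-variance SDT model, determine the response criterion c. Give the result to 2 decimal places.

c = -0.09

Φ⁻¹(H) = Φ⁻¹(0.574) = 0.187
Φ⁻¹(FA) = Φ⁻¹(0.496) = -0.010
c = −½·[z(H) + z(FA)] = −0.5 × (0.187 + (-0.010)) = -0.0885
c < 0: the radiologist has a liberal response bias.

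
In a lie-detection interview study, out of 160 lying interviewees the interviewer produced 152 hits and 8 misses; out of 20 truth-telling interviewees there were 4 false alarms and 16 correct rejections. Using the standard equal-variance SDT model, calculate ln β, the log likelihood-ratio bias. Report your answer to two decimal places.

ln β = -1.00

H = 152/160 = 0.9500
FA = 4/20 = 0.2000
Φ⁻¹(H) = Φ⁻¹(0.9500) = 1.645
Φ⁻¹(FA) = Φ⁻¹(0.2000) = -0.842
ln β = −½·[z(H)² − z(FA)²] = −0.5 × (2.706 − 0.709) = -0.9985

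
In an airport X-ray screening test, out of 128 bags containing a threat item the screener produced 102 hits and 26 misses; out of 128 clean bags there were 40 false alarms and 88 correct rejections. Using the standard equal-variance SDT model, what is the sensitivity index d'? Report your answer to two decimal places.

d' = 1.32

H = 102/128 = 0.7969
FA = 40/128 = 0.3125
Φ⁻¹(0.7969) = 0.831, Φ⁻¹(0.3125) = -0.489
d' = z(H) − z(FA) = 0.831 − (-0.489) = 1.320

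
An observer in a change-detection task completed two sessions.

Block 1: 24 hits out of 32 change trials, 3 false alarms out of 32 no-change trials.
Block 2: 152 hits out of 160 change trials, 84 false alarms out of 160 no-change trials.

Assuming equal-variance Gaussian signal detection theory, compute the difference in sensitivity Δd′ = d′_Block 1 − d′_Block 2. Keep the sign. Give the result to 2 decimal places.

Block 1: z(0.7500) = 0.674, z(0.0938) = -1.318, d' = 1.992
Block 2: z(0.9500) = 1.645, z(0.5250) = 0.063, d' = 1.582
Δd' = d'_Block 1 − d'_Block 2 = 1.992 − 1.582 = 0.410
Block 1 has the higher sensitivity.

Δd′ = 0.41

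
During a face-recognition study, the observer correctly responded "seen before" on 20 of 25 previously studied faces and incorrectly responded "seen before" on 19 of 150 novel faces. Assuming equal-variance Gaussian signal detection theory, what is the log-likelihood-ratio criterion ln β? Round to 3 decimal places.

ln β = 0.298

H = 20/25 = 0.8000
FA = 19/150 = 0.1267
z(H) = 0.8416
z(FA) = -1.1421
ln β = −½·[z(H)² − z(FA)²] = −0.5 × (0.7083 − 1.3044) = 0.29805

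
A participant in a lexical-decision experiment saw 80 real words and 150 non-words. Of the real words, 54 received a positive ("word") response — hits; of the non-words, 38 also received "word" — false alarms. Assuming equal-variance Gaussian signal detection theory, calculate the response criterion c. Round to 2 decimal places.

c = 0.11

H = 54/80 = 0.6750
FA = 38/150 = 0.2533
z(H) = z(0.6750) = 0.454
z(FA) = z(0.2533) = -0.664
c = −½·[z(H) + z(FA)] = −0.5 × (0.454 + (-0.664)) = 0.105
c > 0: the participant has a conservative response bias.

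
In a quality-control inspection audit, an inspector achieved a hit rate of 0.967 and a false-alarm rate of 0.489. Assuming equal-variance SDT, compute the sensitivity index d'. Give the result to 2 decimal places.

d' = 1.87

z(H) = 1.838
z(FA) = -0.028
d' = z(H) − z(FA) = 1.838 − (-0.028) = 1.866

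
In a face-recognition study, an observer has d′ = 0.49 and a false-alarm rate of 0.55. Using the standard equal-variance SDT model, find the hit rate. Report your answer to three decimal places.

hit rate = 0.731

z(false-alarm rate) = z(0.55) = 0.1257
z(H) = z(FA) + d' = 0.1257 + 0.49 = 0.6157
hit rate = Φ(0.6157) = 0.7310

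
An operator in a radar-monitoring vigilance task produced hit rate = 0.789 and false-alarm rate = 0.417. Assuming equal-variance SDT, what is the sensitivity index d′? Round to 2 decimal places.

Φ⁻¹(H) = Φ⁻¹(0.789) = 0.803
Φ⁻¹(FA) = Φ⁻¹(0.417) = -0.210
d' = z(H) − z(FA) = 0.803 − (-0.210) = 1.013

d′ = 1.01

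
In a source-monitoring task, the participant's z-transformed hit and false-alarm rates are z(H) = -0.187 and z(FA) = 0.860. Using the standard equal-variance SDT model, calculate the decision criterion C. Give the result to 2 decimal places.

C = -0.34

c = −½·[z(H) + z(FA)] = −½·(-0.187 + 0.860) = -0.3365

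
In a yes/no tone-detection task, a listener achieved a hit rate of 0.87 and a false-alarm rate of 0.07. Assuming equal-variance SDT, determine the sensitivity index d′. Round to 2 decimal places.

z(0.87) = 1.1264, z(0.07) = -1.4758
d' = z(H) − z(FA) = 1.1264 − (-1.4758) = 2.6022

d′ = 2.60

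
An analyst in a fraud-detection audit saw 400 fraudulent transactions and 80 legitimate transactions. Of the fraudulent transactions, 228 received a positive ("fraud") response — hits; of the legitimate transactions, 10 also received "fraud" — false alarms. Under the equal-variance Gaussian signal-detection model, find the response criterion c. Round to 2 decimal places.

c = 0.49

H = 228/400 = 0.5700
FA = 10/80 = 0.1250
z(H) = z(0.5700) = 0.1764
z(FA) = z(0.1250) = -1.1503
c = −½·[z(H) + z(FA)] = −0.5 × (0.1764 + (-1.1503)) = 0.48695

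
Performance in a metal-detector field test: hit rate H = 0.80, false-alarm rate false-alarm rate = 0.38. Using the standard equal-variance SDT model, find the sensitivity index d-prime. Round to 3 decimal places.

z(H) = z(0.80) = 0.8416
z(FA) = z(0.38) = -0.3055
d' = z(H) − z(FA) = 0.8416 − (-0.3055) = 1.1471

d-prime = 1.147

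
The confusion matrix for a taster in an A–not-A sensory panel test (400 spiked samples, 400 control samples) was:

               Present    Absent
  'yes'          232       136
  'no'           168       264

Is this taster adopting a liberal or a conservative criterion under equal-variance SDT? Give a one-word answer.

conservative

z(H) = 0.202, z(FA) = -0.412
c = −½·(z(H) + z(FA)) = 0.105
c > 0 → conservative criterion (biased toward responding “no”).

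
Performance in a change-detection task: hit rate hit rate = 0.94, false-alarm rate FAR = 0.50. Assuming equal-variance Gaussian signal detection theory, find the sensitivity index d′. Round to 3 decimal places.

z(H) = 1.5548
z(FA) = 0.0000
d' = z(H) − z(FA) = 1.5548 − 0.0000 = 1.5548

d′ = 1.555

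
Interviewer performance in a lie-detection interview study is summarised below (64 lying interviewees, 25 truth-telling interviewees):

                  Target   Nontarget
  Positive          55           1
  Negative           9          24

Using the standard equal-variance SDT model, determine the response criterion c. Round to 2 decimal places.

H = 55/64 = 0.8594
FA = 1/25 = 0.0400
Φ⁻¹(H) = Φ⁻¹(0.8594) = 1.078
Φ⁻¹(FA) = Φ⁻¹(0.0400) = -1.751
c = −½·[z(H) + z(FA)] = −0.5 × (1.078 + (-1.751)) = 0.3365
c > 0: the interviewer has a conservative response bias.

c = 0.34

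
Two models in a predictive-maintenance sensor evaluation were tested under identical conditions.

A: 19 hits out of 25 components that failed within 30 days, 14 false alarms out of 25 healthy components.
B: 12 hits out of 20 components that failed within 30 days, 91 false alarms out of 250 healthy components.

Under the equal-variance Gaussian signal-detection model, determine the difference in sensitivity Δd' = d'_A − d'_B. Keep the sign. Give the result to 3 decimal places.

A: z(0.7600) = 0.7063, z(0.5600) = 0.1510, d' = 0.5553
B: z(0.6000) = 0.2533, z(0.3640) = -0.3478, d' = 0.6011
Δd' = d'_A − d'_B = 0.5553 − 0.6011 = -0.0458
B has the higher sensitivity.

Δd' = -0.046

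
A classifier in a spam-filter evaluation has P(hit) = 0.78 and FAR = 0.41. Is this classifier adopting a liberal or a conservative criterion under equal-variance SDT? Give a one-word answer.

liberal

z(H) = 0.772, z(FA) = -0.228
c = −½·(z(H) + z(FA)) = -0.272
c < 0 → liberal criterion (biased toward responding “yes”).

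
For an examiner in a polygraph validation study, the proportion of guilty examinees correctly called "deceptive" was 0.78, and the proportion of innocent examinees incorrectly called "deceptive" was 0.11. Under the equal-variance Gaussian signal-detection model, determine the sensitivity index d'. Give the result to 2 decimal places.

Φ⁻¹(H) = Φ⁻¹(0.78) = 0.7722
Φ⁻¹(FA) = Φ⁻¹(0.11) = -1.2265
d' = z(H) − z(FA) = 0.7722 − (-1.2265) = 1.9987

d' = 2.00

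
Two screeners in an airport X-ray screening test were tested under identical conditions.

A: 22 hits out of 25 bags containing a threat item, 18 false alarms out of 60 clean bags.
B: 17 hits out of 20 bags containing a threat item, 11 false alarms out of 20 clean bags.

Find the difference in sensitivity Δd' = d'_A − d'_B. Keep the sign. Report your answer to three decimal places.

A: z(0.8800) = 1.1750, z(0.3000) = -0.5244, d' = 1.6994
B: z(0.8500) = 1.0364, z(0.5500) = 0.1257, d' = 0.9107
Δd' = d'_A − d'_B = 1.6994 − 0.9107 = 0.7887
A has the higher sensitivity.

Δd' = 0.789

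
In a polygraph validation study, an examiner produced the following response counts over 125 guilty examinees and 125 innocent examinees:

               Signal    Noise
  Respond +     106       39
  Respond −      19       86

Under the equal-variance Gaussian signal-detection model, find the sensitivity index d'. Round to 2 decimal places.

H = 106/125 = 0.8480
FA = 39/125 = 0.3120
z(H) = 1.0279
z(FA) = -0.4902
d' = z(H) − z(FA) = 1.0279 − (-0.4902) = 1.5181

d' = 1.52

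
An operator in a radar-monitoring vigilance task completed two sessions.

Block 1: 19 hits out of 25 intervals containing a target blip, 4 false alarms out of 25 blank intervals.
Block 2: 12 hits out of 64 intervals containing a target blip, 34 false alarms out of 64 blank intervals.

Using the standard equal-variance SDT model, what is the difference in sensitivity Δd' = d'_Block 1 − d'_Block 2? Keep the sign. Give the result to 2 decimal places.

Block 1: z(0.7600) = 0.706, z(0.1600) = -0.994, d' = 1.700
Block 2: z(0.1875) = -0.887, z(0.5312) = 0.078, d' = -0.965
Δd' = d'_Block 1 − d'_Block 2 = 1.700 − (-0.965) = 2.665
Block 1 has the higher sensitivity.

Δd' = 2.67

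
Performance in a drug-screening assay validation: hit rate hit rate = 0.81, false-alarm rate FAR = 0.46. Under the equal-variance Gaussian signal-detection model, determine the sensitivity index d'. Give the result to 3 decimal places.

Φ⁻¹(0.81) = 0.8779, Φ⁻¹(0.46) = -0.1004
d' = z(H) − z(FA) = 0.8779 − (-0.1004) = 0.9783

d' = 0.978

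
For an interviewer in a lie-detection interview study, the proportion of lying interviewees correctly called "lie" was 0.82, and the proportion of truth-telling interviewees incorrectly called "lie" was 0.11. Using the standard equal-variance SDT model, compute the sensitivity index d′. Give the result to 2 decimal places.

z(H) = z(0.82) = 0.9154
z(FA) = z(0.11) = -1.2265
d' = z(H) − z(FA) = 0.9154 − (-1.2265) = 2.1419

d′ = 2.14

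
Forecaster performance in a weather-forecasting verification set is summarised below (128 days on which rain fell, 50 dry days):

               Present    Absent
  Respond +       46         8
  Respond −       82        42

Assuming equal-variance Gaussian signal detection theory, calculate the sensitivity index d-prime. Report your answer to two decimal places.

d-prime = 0.63

H = 46/128 = 0.3594
FA = 8/50 = 0.1600
z(0.3594) = -0.360, z(0.1600) = -0.994
d' = z(H) − z(FA) = -0.360 − (-0.994) = 0.634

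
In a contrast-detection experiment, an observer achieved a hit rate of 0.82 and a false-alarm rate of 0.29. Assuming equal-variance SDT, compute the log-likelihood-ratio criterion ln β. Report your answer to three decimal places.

ln β = -0.266

Φ⁻¹(H) = Φ⁻¹(0.82) = 0.9154
Φ⁻¹(FA) = Φ⁻¹(0.29) = -0.5534
ln β = −½·[z(H)² − z(FA)²] = −0.5 × (0.8380 − 0.3063) = -0.26585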